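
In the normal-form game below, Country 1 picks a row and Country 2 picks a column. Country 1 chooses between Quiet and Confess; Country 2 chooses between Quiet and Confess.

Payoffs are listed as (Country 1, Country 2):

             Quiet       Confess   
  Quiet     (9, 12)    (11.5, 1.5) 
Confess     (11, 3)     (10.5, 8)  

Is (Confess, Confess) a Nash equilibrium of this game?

At (Confess, Confess), Country 1 earns 10.5; switching to Quiet would give 11.5, so Country 1 would deviate.
Country 2 earns 8; switching to Quiet would give 3, so Country 2 has no profitable deviation.
Since at least one player can profitably deviate, this is not a Nash equilibrium.

No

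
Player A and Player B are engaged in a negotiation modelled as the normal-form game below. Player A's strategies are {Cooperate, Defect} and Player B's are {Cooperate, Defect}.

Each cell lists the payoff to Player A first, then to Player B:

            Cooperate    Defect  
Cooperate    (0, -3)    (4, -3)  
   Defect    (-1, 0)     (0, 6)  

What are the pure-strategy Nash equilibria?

(Cooperate, Cooperate) and (Cooperate, Defect)

(Cooperate, Cooperate): Player A gets 0 ≥ -1 from Defect, and Player B gets -3 ≥ -3 from Defect — Nash equilibrium.
(Cooperate, Defect): Player A gets 4 ≥ 0 from Defect, and Player B gets -3 ≥ -3 from Cooperate — Nash equilibrium.
(Defect, Cooperate): Player A prefers Cooperate (0 > -1); Player B prefers Defect (6 > 0) — not an equilibrium.
(Defect, Defect): Player A prefers Cooperate (4 > 0) — not an equilibrium.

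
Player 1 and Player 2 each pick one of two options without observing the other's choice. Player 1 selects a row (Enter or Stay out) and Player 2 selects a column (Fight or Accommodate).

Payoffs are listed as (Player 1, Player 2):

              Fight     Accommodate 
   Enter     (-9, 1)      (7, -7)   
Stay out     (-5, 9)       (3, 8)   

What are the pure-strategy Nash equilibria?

(Stay out, Fight)

(Enter, Fight): Player 1 prefers Stay out (-5 > -9) — not an equilibrium.
(Enter, Accommodate): Player 2 prefers Fight (1 > -7) — not an equilibrium.
(Stay out, Fight): Player 1 gets -5 ≥ -9 from Enter, and Player 2 gets 9 ≥ 8 from Accommodate — Nash equilibrium.
(Stay out, Accommodate): Player 1 prefers Enter (7 > 3); Player 2 prefers Fight (9 > 8) — not an equilibrium.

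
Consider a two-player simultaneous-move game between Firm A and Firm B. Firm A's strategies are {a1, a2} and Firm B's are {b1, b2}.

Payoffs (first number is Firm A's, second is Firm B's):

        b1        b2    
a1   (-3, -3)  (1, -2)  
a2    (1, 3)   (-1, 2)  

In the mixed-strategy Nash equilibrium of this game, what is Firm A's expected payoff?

-1/3

First find y, the probability Firm B plays b1, from Firm A's indifference between a1 and a2: −3y + (1−y) = y − (1−y), giving y = 1/3.
Since Firm A is indifferent in equilibrium, Firm A's expected payoff equals the payoff from either row against (1/3, 2/3). Using a1: −3(1/3) + (2/3) = -1/3.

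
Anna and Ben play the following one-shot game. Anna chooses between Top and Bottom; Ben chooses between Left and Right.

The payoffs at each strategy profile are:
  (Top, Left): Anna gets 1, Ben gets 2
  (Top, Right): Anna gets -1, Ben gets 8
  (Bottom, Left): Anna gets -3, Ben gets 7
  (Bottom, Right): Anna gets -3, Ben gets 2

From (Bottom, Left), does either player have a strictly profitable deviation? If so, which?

Anna

Anna at (Bottom, Left) earns -3; deviating to Top yields 1 — a strict improvement.
Ben earns 7; deviating to Right yields 2 — not better.
Only Anna has a strictly profitable deviation.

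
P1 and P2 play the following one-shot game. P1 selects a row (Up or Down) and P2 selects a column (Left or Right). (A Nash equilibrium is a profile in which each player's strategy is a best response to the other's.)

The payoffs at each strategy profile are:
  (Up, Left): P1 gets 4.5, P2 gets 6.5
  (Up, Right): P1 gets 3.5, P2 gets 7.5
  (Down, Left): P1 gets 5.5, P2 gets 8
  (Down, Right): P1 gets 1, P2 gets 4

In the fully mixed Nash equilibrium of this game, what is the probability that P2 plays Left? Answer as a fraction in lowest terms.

5/7

Let c be the probability that P2 plays Left. In a completely mixed equilibrium, P1 must be indifferent between Up and Down.
P1's expected payoff from Up is 4.5c + 3.5(1−c); from Down it is 5.5c + (1−c).
Setting these equal: c + 3.5 = 4.5c + 1, so c = 5/7.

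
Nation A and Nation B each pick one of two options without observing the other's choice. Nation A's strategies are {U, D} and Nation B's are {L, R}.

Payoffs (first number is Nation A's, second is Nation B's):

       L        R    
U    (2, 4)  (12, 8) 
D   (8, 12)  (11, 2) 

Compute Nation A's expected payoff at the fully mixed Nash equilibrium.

74/7

First find q, the probability Nation B plays L, from Nation A's indifference between U and D: 2q + 12(1−q) = 8q + 11(1−q), giving q = 1/7.
Since Nation A is indifferent in equilibrium, Nation A's expected payoff equals the payoff from either row against (1/7, 6/7). Using U: 2(1/7) + 12(6/7) = 74/7.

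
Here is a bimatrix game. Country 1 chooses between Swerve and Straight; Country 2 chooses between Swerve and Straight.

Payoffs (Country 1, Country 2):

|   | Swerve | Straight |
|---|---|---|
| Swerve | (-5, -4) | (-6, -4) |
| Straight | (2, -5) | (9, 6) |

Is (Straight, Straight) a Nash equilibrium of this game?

Yes

At (Straight, Straight), Country 1 earns 9; switching to Swerve would give -6, so Country 1 has no profitable deviation.
Country 2 earns 6; switching to Swerve would give -5, so Country 2 has no profitable deviation.
Neither player can gain by a unilateral deviation, so this profile is a Nash equilibrium.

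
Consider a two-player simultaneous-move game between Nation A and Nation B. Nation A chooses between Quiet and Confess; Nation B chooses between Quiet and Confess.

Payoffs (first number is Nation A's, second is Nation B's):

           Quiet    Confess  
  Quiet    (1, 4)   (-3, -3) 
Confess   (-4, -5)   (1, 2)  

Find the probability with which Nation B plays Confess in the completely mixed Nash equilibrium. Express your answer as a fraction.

Let q be the probability that Nation B plays Quiet. In a completely mixed equilibrium, Nation A must be indifferent between Quiet and Confess.
Nation A's expected payoff from Quiet is q − 3(1−q); from Confess it is −4q + (1−q).
Setting these equal: 4q − 3 = −5q + 1, so q = 4/9.
Therefore Nation B plays Confess with probability 1 − 4/9 = 5/9.

5/9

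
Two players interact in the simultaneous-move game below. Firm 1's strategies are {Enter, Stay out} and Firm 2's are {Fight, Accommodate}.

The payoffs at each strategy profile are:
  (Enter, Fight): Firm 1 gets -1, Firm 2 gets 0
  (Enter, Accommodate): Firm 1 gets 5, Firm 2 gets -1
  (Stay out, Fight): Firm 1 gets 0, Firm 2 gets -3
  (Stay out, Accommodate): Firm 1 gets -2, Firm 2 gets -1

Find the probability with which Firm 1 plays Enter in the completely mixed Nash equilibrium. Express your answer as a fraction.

2/3

Let x be the probability that Firm 1 plays Enter. In a completely mixed equilibrium, Firm 2 must be indifferent between Fight and Accommodate.
Firm 2's expected payoff from Fight is −3(1−x); from Accommodate it is −x − (1−x).
Setting these equal: 3x − 3 = -1, so x = 2/3.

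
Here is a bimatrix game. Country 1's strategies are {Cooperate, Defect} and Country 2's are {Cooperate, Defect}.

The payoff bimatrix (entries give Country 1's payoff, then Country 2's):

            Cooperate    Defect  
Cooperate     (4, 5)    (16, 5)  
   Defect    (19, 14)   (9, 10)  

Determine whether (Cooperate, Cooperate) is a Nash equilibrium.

No

At (Cooperate, Cooperate), Country 1 earns 4; switching to Defect would give 19, so Country 1 would deviate.
Country 2 earns 5; switching to Defect would give 5, so Country 2 has no profitable deviation.
Since at least one player can profitably deviate, this is not a Nash equilibrium.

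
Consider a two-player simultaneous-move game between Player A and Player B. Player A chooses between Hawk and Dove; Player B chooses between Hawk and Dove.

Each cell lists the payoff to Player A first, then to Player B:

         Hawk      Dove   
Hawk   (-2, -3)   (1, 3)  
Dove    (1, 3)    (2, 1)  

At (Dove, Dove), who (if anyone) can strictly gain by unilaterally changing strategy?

Player A at (Dove, Dove) earns 2; deviating to Hawk yields 1 — not better.
Player B earns 1; deviating to Hawk yields 3 — a strict improvement.
Only Player B has a strictly profitable deviation.

Player B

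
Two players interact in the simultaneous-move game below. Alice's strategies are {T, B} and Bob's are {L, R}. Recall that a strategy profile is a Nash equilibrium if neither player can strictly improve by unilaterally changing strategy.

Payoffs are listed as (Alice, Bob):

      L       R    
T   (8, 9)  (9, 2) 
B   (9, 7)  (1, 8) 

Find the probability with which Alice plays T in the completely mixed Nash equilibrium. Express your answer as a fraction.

Let p be the probability that Alice plays T. In a completely mixed equilibrium, Bob must be indifferent between L and R.
Bob's expected payoff from L is 9p + 7(1−p); from R it is 2p + 8(1−p).
Setting these equal: 2p + 7 = −6p + 8, so p = 1/8.

1/8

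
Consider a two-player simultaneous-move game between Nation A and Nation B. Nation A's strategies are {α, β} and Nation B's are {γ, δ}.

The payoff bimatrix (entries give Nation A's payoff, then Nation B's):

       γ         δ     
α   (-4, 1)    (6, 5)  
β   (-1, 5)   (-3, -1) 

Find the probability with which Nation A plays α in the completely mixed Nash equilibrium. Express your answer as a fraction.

Let r be the probability that Nation A plays α. In a completely mixed equilibrium, Nation B must be indifferent between γ and δ.
Nation B's expected payoff from γ is r + 5(1−r); from δ it is 5r − (1−r).
Setting these equal: −4r + 5 = 6r − 1, so r = 3/5.

3/5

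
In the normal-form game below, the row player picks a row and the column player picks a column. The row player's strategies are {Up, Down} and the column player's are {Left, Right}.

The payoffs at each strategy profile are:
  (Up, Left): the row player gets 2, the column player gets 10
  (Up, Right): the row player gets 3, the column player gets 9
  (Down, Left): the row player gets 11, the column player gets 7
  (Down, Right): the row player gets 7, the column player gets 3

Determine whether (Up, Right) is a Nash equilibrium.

No

At (Up, Right), the row player earns 3; switching to Down would give 7, so the row player would deviate.
The column player earns 9; switching to Left would give 10, so the column player would deviate.
Since at least one player can profitably deviate, this is not a Nash equilibrium.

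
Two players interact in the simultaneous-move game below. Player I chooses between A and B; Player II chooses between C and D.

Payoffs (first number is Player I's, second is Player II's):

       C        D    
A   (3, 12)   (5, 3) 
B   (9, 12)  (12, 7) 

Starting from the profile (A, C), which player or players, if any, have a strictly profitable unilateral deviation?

Player I

Player I at (A, C) earns 3; deviating to B yields 9 — a strict improvement.
Player II earns 12; deviating to D yields 3 — not better.
Only Player I has a strictly profitable deviation.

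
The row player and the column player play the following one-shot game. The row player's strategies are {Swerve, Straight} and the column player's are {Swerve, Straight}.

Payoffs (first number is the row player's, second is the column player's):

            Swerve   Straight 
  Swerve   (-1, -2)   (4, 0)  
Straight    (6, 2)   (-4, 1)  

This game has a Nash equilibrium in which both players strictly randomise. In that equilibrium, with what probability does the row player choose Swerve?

1/3

Let x be the probability that the row player plays Swerve. In a completely mixed equilibrium, the column player must be indifferent between Swerve and Straight.
The column player's expected payoff from Swerve is −2x + 2(1−x); from Straight it is (1−x).
Setting these equal: −4x + 2 = −x + 1, so x = 1/3.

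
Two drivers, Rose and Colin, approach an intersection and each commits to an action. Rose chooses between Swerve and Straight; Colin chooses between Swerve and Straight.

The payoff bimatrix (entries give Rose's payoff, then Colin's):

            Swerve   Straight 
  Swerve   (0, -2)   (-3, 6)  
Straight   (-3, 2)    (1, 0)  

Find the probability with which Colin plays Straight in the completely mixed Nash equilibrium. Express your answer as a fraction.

Let y be the probability that Colin plays Swerve. In a completely mixed equilibrium, Rose must be indifferent between Swerve and Straight.
Rose's expected payoff from Swerve is −3(1−y); from Straight it is −3y + (1−y).
Setting these equal: 3y − 3 = −4y + 1, so y = 4/7.
Therefore Colin plays Straight with probability 1 − 4/7 = 3/7.

3/7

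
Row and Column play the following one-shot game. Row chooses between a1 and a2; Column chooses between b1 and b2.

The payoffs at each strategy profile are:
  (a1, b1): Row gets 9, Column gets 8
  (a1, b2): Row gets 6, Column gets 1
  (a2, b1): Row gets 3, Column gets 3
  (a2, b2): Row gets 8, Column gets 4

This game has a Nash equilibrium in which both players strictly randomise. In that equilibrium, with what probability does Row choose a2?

7/8

Let p be the probability that Row plays a1. In a completely mixed equilibrium, Column must be indifferent between b1 and b2.
Column's expected payoff from b1 is 8p + 3(1−p); from b2 it is p + 4(1−p).
Setting these equal: 5p + 3 = −3p + 4, so p = 1/8.
Therefore Row plays a2 with probability 1 − 1/8 = 7/8.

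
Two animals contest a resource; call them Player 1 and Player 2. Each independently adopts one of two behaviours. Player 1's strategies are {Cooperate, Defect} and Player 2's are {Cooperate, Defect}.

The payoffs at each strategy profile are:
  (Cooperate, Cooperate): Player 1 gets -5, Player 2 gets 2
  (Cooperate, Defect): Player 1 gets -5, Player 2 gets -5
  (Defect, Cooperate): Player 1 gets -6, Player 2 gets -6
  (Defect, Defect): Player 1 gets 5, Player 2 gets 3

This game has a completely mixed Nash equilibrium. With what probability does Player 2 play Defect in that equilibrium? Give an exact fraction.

1/11

Let c be the probability that Player 2 plays Cooperate. In a completely mixed equilibrium, Player 1 must be indifferent between Cooperate and Defect.
Player 1's expected payoff from Cooperate is −5c − 5(1−c); from Defect it is −6c + 5(1−c).
Setting these equal: -5 = −11c + 5, so c = 10/11.
Therefore Player 2 plays Defect with probability 1 − 10/11 = 1/11.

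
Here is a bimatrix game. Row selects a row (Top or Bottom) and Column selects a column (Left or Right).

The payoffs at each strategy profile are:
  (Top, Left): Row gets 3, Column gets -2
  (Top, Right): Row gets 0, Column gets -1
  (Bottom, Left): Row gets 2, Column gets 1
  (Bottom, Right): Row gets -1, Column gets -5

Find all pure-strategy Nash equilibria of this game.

(Top, Left): Column prefers Right (-1 > -2) — not an equilibrium.
(Top, Right): Row gets 0 ≥ -1 from Bottom, and Column gets -1 ≥ -2 from Left — Nash equilibrium.
(Bottom, Left): Row prefers Top (3 > 2) — not an equilibrium.
(Bottom, Right): Row prefers Top (0 > -1); Column prefers Left (1 > -5) — not an equilibrium.

(Top, Right)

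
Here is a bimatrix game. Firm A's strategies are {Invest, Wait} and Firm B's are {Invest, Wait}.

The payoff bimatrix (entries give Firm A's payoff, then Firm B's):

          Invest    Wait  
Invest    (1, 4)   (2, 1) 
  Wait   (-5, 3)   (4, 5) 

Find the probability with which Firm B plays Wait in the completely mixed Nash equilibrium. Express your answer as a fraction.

3/4

Let c be the probability that Firm B plays Invest. In a completely mixed equilibrium, Firm A must be indifferent between Invest and Wait.
Firm A's expected payoff from Invest is c + 2(1−c); from Wait it is −5c + 4(1−c).
Setting these equal: −c + 2 = −9c + 4, so c = 1/4.
Therefore Firm B plays Wait with probability 1 − 1/4 = 3/4.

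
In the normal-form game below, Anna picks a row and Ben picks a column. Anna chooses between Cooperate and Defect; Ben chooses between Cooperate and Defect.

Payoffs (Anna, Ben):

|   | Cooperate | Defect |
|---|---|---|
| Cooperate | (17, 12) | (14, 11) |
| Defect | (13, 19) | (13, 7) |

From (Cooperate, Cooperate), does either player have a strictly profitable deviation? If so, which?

Anna at (Cooperate, Cooperate) earns 17; deviating to Defect yields 13 — not better.
Ben earns 12; deviating to Defect yields 11 — not better.
Neither player can strictly improve; the profile is a Nash equilibrium.

Neither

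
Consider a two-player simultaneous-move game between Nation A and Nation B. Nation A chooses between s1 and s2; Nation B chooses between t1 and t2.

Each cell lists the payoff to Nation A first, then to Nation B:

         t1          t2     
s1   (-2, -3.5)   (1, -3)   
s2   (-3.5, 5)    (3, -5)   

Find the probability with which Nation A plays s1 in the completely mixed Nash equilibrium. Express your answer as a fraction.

20/21

Let x be the probability that Nation A plays s1. In a completely mixed equilibrium, Nation B must be indifferent between t1 and t2.
Nation B's expected payoff from t1 is −3.5x + 5(1−x); from t2 it is −3x − 5(1−x).
Setting these equal: −8.5x + 5 = 2x − 5, so x = 20/21.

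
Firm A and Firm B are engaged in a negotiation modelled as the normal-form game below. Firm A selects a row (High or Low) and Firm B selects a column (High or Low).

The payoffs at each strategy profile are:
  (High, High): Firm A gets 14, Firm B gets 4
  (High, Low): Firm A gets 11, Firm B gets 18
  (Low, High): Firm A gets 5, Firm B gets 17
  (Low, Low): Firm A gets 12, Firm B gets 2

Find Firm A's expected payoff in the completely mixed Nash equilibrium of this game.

113/10

First find y, the probability Firm B plays High, from Firm A's indifference between High and Low: 14y + 11(1−y) = 5y + 12(1−y), giving y = 1/10.
Since Firm A is indifferent in equilibrium, Firm A's expected payoff equals the payoff from either row against (1/10, 9/10). Using High: 14(1/10) + 11(9/10) = 113/10.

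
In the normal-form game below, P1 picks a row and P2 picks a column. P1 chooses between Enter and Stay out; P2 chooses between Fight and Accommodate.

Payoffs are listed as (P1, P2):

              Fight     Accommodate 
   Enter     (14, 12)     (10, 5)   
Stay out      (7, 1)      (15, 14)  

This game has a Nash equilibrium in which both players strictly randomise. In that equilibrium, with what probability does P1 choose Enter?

13/20

Let r be the probability that P1 plays Enter. In a completely mixed equilibrium, P2 must be indifferent between Fight and Accommodate.
P2's expected payoff from Fight is 12r + (1−r); from Accommodate it is 5r + 14(1−r).
Setting these equal: 11r + 1 = −9r + 14, so r = 13/20.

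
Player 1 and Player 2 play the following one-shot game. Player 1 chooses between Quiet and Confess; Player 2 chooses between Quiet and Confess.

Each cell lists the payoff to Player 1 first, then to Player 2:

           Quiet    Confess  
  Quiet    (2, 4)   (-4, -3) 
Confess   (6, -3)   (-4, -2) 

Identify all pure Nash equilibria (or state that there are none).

(Confess, Confess)

(Quiet, Quiet): Player 1 prefers Confess (6 > 2) — not an equilibrium.
(Quiet, Confess): Player 2 prefers Quiet (4 > -3) — not an equilibrium.
(Confess, Quiet): Player 2 prefers Confess (-2 > -3) — not an equilibrium.
(Confess, Confess): Player 1 gets -4 ≥ -4 from Quiet, and Player 2 gets -2 ≥ -3 from Quiet — Nash equilibrium.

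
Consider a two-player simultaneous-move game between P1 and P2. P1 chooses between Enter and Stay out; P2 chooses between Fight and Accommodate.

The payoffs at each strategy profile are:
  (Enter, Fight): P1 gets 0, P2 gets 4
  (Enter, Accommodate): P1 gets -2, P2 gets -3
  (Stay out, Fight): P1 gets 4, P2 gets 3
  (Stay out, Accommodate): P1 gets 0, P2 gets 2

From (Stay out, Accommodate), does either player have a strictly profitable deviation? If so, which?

P1 at (Stay out, Accommodate) earns 0; deviating to Enter yields -2 — not better.
P2 earns 2; deviating to Fight yields 3 — a strict improvement.
Only P2 has a strictly profitable deviation.

P2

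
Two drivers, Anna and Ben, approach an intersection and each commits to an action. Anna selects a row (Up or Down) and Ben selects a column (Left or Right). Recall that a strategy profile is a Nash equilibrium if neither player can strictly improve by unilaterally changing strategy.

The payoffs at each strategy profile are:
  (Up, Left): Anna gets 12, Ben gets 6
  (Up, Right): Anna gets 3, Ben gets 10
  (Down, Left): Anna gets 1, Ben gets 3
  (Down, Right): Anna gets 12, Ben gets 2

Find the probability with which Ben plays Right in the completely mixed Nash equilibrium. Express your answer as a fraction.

Let q be the probability that Ben plays Left. In a completely mixed equilibrium, Anna must be indifferent between Up and Down.
Anna's expected payoff from Up is 12q + 3(1−q); from Down it is q + 12(1−q).
Setting these equal: 9q + 3 = −11q + 12, so q = 9/20.
Therefore Ben plays Right with probability 1 − 9/20 = 11/20.

11/20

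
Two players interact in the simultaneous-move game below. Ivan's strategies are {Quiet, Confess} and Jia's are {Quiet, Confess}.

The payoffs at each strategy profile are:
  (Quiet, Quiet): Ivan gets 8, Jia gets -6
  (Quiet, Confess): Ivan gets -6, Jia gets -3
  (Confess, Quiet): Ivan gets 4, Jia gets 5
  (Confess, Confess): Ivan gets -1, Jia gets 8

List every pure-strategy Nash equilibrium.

(Confess, Confess)

(Quiet, Quiet): Jia prefers Confess (-3 > -6) — not an equilibrium.
(Quiet, Confess): Ivan prefers Confess (-1 > -6) — not an equilibrium.
(Confess, Quiet): Ivan prefers Quiet (8 > 4); Jia prefers Confess (8 > 5) — not an equilibrium.
(Confess, Confess): Ivan gets -1 ≥ -6 from Quiet, and Jia gets 8 ≥ 5 from Quiet — Nash equilibrium.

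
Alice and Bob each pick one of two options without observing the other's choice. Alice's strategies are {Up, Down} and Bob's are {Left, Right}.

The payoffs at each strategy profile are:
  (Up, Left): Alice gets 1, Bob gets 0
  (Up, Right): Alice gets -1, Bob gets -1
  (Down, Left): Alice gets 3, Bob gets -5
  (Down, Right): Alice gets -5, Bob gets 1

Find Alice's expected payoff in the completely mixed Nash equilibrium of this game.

1/3

First find q, the probability Bob plays Left, from Alice's indifference between Up and Down: q − (1−q) = 3q − 5(1−q), giving q = 2/3.
Since Alice is indifferent in equilibrium, Alice's expected payoff equals the payoff from either row against (2/3, 1/3). Using Up: (2/3) − (1/3) = 1/3.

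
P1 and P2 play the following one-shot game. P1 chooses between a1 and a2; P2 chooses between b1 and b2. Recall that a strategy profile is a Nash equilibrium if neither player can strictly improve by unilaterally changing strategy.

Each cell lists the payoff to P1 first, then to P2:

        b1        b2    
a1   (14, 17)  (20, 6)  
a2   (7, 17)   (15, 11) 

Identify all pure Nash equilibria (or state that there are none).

(a1, b1)

(a1, b1): P1 gets 14 ≥ 7 from a2, and P2 gets 17 ≥ 6 from b2 — Nash equilibrium.
(a1, b2): P2 prefers b1 (17 > 6) — not an equilibrium.
(a2, b1): P1 prefers a1 (14 > 7) — not an equilibrium.
(a2, b2): P1 prefers a1 (20 > 15); P2 prefers b1 (17 > 11) — not an equilibrium.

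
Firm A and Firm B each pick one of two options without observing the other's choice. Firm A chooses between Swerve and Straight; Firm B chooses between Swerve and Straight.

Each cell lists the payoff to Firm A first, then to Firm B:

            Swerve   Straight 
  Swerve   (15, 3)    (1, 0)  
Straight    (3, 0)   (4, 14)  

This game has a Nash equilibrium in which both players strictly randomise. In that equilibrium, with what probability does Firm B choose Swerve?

1/5

Let q be the probability that Firm B plays Swerve. In a completely mixed equilibrium, Firm A must be indifferent between Swerve and Straight.
Firm A's expected payoff from Swerve is 15q + (1−q); from Straight it is 3q + 4(1−q).
Setting these equal: 14q + 1 = −q + 4, so q = 1/5.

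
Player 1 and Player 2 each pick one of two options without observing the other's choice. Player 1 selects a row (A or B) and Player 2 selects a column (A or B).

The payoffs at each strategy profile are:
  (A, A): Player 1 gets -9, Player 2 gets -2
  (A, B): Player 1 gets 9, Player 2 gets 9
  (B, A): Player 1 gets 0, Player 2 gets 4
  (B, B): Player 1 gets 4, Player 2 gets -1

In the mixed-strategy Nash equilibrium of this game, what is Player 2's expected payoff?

First find x, the probability Player 1 plays A, from Player 2's indifference between A and B: −2x + 4(1−x) = 9x − (1−x), giving x = 5/16.
Since Player 2 is indifferent in equilibrium, Player 2's expected payoff equals the payoff from either column against (5/16, 11/16). Using A: −2(5/16) + 4(11/16) = 17/8.

17/8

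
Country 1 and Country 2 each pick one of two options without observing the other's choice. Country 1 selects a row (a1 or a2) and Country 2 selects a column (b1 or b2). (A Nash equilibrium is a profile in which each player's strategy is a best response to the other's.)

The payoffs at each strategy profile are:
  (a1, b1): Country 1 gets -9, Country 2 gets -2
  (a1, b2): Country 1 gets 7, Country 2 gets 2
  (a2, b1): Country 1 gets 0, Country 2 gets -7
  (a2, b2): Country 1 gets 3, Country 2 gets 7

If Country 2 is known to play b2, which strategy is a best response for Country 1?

Against b2, Country 1 earns 7 from a1 and 3 from a2.
So a1 is the best response.

a1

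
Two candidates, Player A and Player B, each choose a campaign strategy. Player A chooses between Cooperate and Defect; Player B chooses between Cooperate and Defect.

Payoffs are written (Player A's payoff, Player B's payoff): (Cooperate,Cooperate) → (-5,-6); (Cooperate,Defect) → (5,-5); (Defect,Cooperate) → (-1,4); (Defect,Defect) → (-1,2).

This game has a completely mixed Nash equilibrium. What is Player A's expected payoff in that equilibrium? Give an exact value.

First find q, the probability Player B plays Cooperate, from Player A's indifference between Cooperate and Defect: −5q + 5(1−q) = −q − (1−q), giving q = 3/5.
Since Player A is indifferent in equilibrium, Player A's expected payoff equals the payoff from either row against (3/5, 2/5). Using Cooperate: −5(3/5) + 5(2/5) = -1.

-1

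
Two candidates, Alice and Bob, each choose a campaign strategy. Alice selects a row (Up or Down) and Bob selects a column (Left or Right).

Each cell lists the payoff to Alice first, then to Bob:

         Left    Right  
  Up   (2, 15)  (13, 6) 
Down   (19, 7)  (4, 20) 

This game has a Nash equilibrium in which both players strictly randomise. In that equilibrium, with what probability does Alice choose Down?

Let r be the probability that Alice plays Up. In a completely mixed equilibrium, Bob must be indifferent between Left and Right.
Bob's expected payoff from Left is 15r + 7(1−r); from Right it is 6r + 20(1−r).
Setting these equal: 8r + 7 = −14r + 20, so r = 13/22.
Therefore Alice plays Down with probability 1 − 13/22 = 9/22.

9/22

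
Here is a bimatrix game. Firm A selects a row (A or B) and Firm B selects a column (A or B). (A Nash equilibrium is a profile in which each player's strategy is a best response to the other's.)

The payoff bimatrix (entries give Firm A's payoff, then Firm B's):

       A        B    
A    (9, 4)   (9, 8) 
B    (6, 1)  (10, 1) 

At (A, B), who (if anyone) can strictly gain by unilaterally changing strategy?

Firm A

Firm A at (A, B) earns 9; deviating to B yields 10 — a strict improvement.
Firm B earns 8; deviating to A yields 4 — not better.
Only Firm A has a strictly profitable deviation.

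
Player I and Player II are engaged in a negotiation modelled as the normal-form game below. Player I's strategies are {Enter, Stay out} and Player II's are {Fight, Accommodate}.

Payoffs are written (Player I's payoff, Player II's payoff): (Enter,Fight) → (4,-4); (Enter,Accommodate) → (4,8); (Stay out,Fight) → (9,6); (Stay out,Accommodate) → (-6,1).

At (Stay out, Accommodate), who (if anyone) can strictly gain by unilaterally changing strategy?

Both

Player I at (Stay out, Accommodate) earns -6; deviating to Enter yields 4 — a strict improvement.
Player II earns 1; deviating to Fight yields 6 — a strict improvement.
Both Player I and Player II have strictly profitable deviations.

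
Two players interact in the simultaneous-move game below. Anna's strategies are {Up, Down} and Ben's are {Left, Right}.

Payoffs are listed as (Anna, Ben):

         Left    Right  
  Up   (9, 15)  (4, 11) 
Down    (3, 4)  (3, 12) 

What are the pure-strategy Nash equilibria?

(Up, Left): Anna gets 9 ≥ 3 from Down, and Ben gets 15 ≥ 11 from Right — Nash equilibrium.
(Up, Right): Ben prefers Left (15 > 11) — not an equilibrium.
(Down, Left): Anna prefers Up (9 > 3); Ben prefers Right (12 > 4) — not an equilibrium.
(Down, Right): Anna prefers Up (4 > 3) — not an equilibrium.

(Up, Left)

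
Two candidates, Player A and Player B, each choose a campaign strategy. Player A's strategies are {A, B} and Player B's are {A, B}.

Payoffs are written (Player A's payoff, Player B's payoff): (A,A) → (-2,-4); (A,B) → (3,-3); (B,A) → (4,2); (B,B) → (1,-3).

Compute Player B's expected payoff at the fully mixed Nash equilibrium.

First find p, the probability Player A plays A, from Player B's indifference between A and B: −4p + 2(1−p) = −3p − 3(1−p), giving p = 5/6.
Since Player B is indifferent in equilibrium, Player B's expected payoff equals the payoff from either column against (5/6, 1/6). Using A: −4(5/6) + 2(1/6) = -3.

-3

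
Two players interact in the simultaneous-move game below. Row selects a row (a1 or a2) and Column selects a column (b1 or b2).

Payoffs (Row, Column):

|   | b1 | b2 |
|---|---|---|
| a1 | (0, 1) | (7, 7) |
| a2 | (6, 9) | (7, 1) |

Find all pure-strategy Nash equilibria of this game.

(a1, b2) and (a2, b1)

(a1, b1): Row prefers a2 (6 > 0); Column prefers b2 (7 > 1) — not an equilibrium.
(a1, b2): Row gets 7 ≥ 7 from a2, and Column gets 7 ≥ 1 from b1 — Nash equilibrium.
(a2, b1): Row gets 6 ≥ 0 from a1, and Column gets 9 ≥ 1 from b2 — Nash equilibrium.
(a2, b2): Column prefers b1 (9 > 1) — not an equilibrium.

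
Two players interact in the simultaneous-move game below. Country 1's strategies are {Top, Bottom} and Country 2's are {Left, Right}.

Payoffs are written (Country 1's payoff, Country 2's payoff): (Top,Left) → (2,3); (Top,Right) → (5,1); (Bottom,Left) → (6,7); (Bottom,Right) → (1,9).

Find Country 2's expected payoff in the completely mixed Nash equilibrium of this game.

5

First find p, the probability Country 1 plays Top, from Country 2's indifference between Left and Right: 3p + 7(1−p) = p + 9(1−p), giving p = 1/2.
Since Country 2 is indifferent in equilibrium, Country 2's expected payoff equals the payoff from either column against (1/2, 1/2). Using Left: 3(1/2) + 7(1/2) = 5.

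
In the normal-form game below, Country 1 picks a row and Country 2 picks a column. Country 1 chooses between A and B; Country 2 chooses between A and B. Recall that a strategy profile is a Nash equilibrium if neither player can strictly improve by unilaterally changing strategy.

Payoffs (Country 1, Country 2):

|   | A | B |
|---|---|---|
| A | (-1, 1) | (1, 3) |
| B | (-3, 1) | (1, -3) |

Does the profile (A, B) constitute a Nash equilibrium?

Yes

At (A, B), Country 1 earns 1; switching to B would give 1, so Country 1 has no profitable deviation.
Country 2 earns 3; switching to A would give 1, so Country 2 has no profitable deviation.
Neither player can gain by a unilateral deviation, so this profile is a Nash equilibrium.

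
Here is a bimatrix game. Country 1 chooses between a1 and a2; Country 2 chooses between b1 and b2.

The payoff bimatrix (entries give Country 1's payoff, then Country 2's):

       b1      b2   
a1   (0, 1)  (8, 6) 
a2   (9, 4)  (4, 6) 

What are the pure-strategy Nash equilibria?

(a1, b1): Country 1 prefers a2 (9 > 0); Country 2 prefers b2 (6 > 1) — not an equilibrium.
(a1, b2): Country 1 gets 8 ≥ 4 from a2, and Country 2 gets 6 ≥ 1 from b1 — Nash equilibrium.
(a2, b1): Country 2 prefers b2 (6 > 4) — not an equilibrium.
(a2, b2): Country 1 prefers a1 (8 > 4) — not an equilibrium.

(a1, b2)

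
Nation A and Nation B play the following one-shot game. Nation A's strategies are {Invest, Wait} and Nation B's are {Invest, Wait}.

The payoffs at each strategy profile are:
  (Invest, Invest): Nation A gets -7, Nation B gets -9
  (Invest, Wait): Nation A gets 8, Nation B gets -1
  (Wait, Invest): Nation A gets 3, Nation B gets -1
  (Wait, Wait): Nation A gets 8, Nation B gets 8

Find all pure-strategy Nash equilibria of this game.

(Invest, Wait) and (Wait, Wait)

(Invest, Invest): Nation A prefers Wait (3 > -7); Nation B prefers Wait (-1 > -9) — not an equilibrium.
(Invest, Wait): Nation A gets 8 ≥ 8 from Wait, and Nation B gets -1 ≥ -9 from Invest — Nash equilibrium.
(Wait, Invest): Nation B prefers Wait (8 > -1) — not an equilibrium.
(Wait, Wait): Nation A gets 8 ≥ 8 from Invest, and Nation B gets 8 ≥ -1 from Invest — Nash equilibrium.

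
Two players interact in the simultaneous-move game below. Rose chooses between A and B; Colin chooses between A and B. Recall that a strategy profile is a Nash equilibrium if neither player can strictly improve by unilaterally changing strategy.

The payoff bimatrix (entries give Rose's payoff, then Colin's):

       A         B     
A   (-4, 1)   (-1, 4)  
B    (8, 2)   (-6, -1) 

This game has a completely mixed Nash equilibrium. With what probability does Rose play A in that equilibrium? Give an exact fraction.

Let x be the probability that Rose plays A. In a completely mixed equilibrium, Colin must be indifferent between A and B.
Colin's expected payoff from A is x + 2(1−x); from B it is 4x − (1−x).
Setting these equal: −x + 2 = 5x − 1, so x = 1/2.

1/2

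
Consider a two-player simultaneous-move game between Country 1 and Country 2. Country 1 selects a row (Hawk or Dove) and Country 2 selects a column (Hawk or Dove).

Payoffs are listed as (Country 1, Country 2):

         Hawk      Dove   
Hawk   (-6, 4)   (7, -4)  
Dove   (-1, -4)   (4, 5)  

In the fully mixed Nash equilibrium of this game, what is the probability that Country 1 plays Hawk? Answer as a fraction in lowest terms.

Let x be the probability that Country 1 plays Hawk. In a completely mixed equilibrium, Country 2 must be indifferent between Hawk and Dove.
Country 2's expected payoff from Hawk is 4x − 4(1−x); from Dove it is −4x + 5(1−x).
Setting these equal: 8x − 4 = −9x + 5, so x = 9/17.

9/17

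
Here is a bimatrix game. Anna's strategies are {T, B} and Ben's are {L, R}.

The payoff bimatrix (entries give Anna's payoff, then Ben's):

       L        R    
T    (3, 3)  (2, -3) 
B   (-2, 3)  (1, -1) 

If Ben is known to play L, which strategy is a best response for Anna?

Against L, Anna earns 3 from T and -2 from B.
So T is the best response.

T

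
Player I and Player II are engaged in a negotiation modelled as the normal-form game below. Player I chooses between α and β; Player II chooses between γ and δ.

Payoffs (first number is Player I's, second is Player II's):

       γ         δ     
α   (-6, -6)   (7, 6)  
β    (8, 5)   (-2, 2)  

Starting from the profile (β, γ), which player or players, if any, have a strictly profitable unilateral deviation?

Neither

Player I at (β, γ) earns 8; deviating to α yields -6 — not better.
Player II earns 5; deviating to δ yields 2 — not better.
Neither player can strictly improve; the profile is a Nash equilibrium.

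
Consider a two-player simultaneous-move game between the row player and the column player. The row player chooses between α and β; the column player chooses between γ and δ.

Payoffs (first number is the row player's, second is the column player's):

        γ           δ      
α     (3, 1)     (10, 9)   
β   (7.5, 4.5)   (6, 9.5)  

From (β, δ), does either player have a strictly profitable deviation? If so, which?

The row player at (β, δ) earns 6; deviating to α yields 10 — a strict improvement.
The column player earns 9.5; deviating to γ yields 4.5 — not better.
Only the row player has a strictly profitable deviation.

The row player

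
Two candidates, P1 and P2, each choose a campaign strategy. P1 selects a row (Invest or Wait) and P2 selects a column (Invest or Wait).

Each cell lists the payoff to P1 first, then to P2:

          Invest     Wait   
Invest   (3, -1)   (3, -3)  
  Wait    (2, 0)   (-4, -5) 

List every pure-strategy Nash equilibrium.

(Invest, Invest): P1 gets 3 ≥ 2 from Wait, and P2 gets -1 ≥ -3 from Wait — Nash equilibrium.
(Invest, Wait): P2 prefers Invest (-1 > -3) — not an equilibrium.
(Wait, Invest): P1 prefers Invest (3 > 2) — not an equilibrium.
(Wait, Wait): P1 prefers Invest (3 > -4); P2 prefers Invest (0 > -5) — not an equilibrium.

(Invest, Invest)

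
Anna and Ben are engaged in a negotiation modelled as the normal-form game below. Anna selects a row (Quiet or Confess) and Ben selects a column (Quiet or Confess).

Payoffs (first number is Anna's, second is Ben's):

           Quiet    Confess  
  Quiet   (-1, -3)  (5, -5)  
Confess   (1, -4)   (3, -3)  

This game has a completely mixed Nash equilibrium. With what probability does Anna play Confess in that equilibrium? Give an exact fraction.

Let x be the probability that Anna plays Quiet. In a completely mixed equilibrium, Ben must be indifferent between Quiet and Confess.
Ben's expected payoff from Quiet is −3x − 4(1−x); from Confess it is −5x − 3(1−x).
Setting these equal: x − 4 = −2x − 3, so x = 1/3.
Therefore Anna plays Confess with probability 1 − 1/3 = 2/3.

2/3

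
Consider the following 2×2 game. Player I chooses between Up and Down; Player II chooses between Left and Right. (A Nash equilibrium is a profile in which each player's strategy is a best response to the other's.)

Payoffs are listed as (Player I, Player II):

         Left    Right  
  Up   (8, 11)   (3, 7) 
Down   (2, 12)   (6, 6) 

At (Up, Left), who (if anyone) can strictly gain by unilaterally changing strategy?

Neither

Player I at (Up, Left) earns 8; deviating to Down yields 2 — not better.
Player II earns 11; deviating to Right yields 7 — not better.
Neither player can strictly improve; the profile is a Nash equilibrium.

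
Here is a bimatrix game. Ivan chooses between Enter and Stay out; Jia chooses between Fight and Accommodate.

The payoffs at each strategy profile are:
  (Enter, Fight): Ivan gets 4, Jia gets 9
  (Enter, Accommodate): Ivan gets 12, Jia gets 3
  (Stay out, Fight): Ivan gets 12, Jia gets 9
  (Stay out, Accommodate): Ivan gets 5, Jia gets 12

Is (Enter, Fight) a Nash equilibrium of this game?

No

At (Enter, Fight), Ivan earns 4; switching to Stay out would give 12, so Ivan would deviate.
Jia earns 9; switching to Accommodate would give 3, so Jia has no profitable deviation.
Since at least one player can profitably deviate, this is not a Nash equilibrium.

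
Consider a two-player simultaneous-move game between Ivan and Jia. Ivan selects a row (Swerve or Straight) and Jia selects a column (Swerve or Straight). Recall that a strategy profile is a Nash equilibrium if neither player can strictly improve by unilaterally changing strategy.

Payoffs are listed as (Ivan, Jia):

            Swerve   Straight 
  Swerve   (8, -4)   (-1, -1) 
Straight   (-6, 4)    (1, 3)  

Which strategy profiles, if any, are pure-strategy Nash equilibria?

(Swerve, Swerve): Jia prefers Straight (-1 > -4) — not an equilibrium.
(Swerve, Straight): Ivan prefers Straight (1 > -1) — not an equilibrium.
(Straight, Swerve): Ivan prefers Swerve (8 > -6) — not an equilibrium.
(Straight, Straight): Jia prefers Swerve (4 > 3) — not an equilibrium.

none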